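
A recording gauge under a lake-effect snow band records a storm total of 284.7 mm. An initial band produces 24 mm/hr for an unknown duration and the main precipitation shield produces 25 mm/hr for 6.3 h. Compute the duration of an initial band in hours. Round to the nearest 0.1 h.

Known phases: 25 × 6.3 = 157.5 mm.
Remaining depth = 284.7 − 157.5 = 127.2 mm.
Duration = 127.2 / 24 = 5.3 h.

duration ≈ 5.3 h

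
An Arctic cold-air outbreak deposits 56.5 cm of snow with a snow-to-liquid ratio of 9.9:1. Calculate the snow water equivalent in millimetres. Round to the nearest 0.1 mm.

SWE ≈ 57.1 mm

SWE = snow depth / ratio = 56.5 cm / 9.9 = 5.707 cm = 57.1 mm.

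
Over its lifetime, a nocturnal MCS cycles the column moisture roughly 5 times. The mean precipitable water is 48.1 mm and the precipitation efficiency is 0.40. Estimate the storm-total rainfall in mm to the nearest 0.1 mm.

Each cycle deposits ε × PW = 0.40 × 48.1 = 19.24 mm.
Over 5 cycles: 5 × 19.24 = 96.2 mm.

rainfall ≈ 96.2 mm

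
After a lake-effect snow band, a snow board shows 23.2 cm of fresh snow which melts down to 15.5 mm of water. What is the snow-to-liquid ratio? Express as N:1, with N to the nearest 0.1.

ratio ≈ 15.0

Ratio = snow depth / SWE = 232 mm / 15.5 mm = 15.0, i.e. 15.0:1.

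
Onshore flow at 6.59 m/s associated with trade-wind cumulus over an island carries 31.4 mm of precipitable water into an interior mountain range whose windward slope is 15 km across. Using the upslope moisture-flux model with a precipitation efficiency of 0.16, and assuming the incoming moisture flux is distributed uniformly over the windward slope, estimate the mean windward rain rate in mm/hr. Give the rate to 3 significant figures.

R ≈ 7.95 mm/hr

Incoming column moisture flux per unit ridge length: F = V × PW = 6.59 × 31.4 = 206.926 mm·m/s.
Spread over the 15 km slope with efficiency ε = 0.16: R = ε·F/W = 0.16 × 206.926 / 15000 m = 2.207e-03 mm/s.
R = 2.207e-03 × 3600 = 7.95 mm/hr.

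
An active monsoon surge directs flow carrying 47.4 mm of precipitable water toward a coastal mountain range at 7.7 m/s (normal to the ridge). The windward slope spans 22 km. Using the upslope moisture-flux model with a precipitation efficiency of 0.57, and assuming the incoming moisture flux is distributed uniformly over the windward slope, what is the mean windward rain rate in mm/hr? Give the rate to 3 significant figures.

R ≈ 34.0 mm/hr

Incoming column moisture flux per unit ridge length: F = V × PW = 7.7 × 47.4 = 364.98 mm·m/s.
Spread over the 22 km slope with efficiency ε = 0.57: R = ε·F/W = 0.57 × 364.98 / 22000 m = 9.456e-03 mm/s.
R = 9.456e-03 × 3600 = 34.0 mm/hr.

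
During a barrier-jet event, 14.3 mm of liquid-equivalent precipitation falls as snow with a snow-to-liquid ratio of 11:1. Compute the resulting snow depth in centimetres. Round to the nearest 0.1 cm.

snow depth ≈ 15.7 cm

Snow depth = liquid × ratio = 14.3 mm × 11 = 157.3 mm = 15.7 cm.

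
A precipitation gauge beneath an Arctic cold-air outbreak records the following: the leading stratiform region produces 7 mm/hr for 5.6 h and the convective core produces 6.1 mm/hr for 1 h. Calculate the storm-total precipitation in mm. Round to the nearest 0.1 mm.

total ≈ 45.3 mm

Total = Σ Rᵢ Δtᵢ = 7 × 5.6 + 6.1 × 1
      = 39.2 + 6.1 = 45.3 mm.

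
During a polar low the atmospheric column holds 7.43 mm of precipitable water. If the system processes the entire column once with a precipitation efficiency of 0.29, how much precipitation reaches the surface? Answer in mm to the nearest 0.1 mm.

Precipitation = ε × PW = 0.29 × 7.43 = 2.2 mm.

precipitation ≈ 2.2 mm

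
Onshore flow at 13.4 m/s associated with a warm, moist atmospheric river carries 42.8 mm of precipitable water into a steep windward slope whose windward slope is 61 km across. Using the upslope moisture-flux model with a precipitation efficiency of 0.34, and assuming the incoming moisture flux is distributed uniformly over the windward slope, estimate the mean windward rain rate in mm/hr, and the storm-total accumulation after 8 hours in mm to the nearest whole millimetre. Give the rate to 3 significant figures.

Incoming column moisture flux per unit ridge length: F = V × PW = 13.4 × 42.8 = 573.52 mm·m/s.
Spread over the 61 km slope with efficiency ε = 0.34: R = ε·F/W = 0.34 × 573.52 / 61000 m = 3.197e-03 mm/s.
R = 3.197e-03 × 3600 = 11.5 mm/hr.
Over 8 h: total = 11.5 × 8 = 92 mm.

R ≈ 11.5 mm/hr; total ≈ 92 mm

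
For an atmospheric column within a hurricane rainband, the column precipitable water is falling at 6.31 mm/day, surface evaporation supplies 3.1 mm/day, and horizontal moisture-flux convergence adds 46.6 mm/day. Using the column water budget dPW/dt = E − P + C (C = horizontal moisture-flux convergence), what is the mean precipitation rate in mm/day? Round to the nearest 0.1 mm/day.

dPW/dt = -6.31 mm/day.
P = E + C − dPW/dt = 3.1 + (46.6) − (-6.31) = 56.0 mm/day.

P ≈ 56.0 mm/day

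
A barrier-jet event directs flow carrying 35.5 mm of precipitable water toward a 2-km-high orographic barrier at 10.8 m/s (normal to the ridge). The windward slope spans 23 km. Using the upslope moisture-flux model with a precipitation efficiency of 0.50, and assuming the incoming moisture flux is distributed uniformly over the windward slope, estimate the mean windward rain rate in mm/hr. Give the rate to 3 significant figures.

R ≈ 30.0 mm/hr

Incoming column moisture flux per unit ridge length: F = V × PW = 10.8 × 35.5 = 383.4 mm·m/s.
Spread over the 23 km slope with efficiency ε = 0.50: R = ε·F/W = 0.50 × 383.4 / 23000 m = 8.335e-03 mm/s.
R = 8.335e-03 × 3600 = 30.0 mm/hr.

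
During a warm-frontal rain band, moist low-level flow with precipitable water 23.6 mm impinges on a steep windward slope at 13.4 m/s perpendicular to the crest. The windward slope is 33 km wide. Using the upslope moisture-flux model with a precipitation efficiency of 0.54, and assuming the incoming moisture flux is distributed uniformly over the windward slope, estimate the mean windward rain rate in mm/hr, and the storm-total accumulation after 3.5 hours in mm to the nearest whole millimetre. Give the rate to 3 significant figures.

R ≈ 18.6 mm/hr; total ≈ 65 mm

Incoming column moisture flux per unit ridge length: F = V × PW = 13.4 × 23.6 = 316.24 mm·m/s.
Spread over the 33 km slope with efficiency ε = 0.54: R = ε·F/W = 0.54 × 316.24 / 33000 m = 5.175e-03 mm/s.
R = 5.175e-03 × 3600 = 18.6 mm/hr.
Over 3.5 h: total = 18.6 × 3.5 = 65.1 ≈ 65 mm.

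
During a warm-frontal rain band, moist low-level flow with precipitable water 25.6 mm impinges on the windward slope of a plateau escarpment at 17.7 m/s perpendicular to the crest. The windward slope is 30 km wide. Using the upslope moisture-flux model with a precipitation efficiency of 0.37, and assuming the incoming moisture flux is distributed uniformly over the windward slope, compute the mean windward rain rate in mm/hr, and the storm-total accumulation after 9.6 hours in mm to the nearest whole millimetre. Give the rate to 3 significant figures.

Incoming column moisture flux per unit ridge length: F = V × PW = 17.7 × 25.6 = 453.12 mm·m/s.
Spread over the 30 km slope with efficiency ε = 0.37: R = ε·F/W = 0.37 × 453.12 / 30000 m = 5.588e-03 mm/s.
R = 5.588e-03 × 3600 = 20.1 mm/hr.
Over 9.6 h: total = 20.1 × 9.6 = 192.96 ≈ 193 mm.

R ≈ 20.1 mm/hr; total ≈ 193 mm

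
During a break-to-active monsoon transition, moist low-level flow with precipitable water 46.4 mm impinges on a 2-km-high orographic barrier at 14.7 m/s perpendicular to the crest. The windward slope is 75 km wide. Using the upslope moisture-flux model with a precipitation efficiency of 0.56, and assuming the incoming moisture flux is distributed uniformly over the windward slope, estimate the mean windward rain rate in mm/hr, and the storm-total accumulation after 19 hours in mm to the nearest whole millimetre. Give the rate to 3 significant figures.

Incoming column moisture flux per unit ridge length: F = V × PW = 14.7 × 46.4 = 682.08 mm·m/s.
Spread over the 75 km slope with efficiency ε = 0.56: R = ε·F/W = 0.56 × 682.08 / 75000 m = 5.093e-03 mm/s.
R = 5.093e-03 × 3600 = 18.3 mm/hr.
Over 19 h: total = 18.3 × 19 = 347.7 ≈ 348 mm.

R ≈ 18.3 mm/hr; total ≈ 348 mm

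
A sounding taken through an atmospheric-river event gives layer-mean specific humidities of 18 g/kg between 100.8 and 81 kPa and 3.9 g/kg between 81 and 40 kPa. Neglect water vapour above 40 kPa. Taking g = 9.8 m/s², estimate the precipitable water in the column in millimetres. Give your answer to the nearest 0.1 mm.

PW ≈ 52.7 mm

Precipitable water is the column-integrated vapour mass per unit area: PW = (1/g) Σ q̄ Δp, with q in kg/kg and Δp in Pa (1 kg/m² of water = 1 mm).
Layer 100.8–81 kPa: Δp = 198 hPa = 19800 Pa, q̄ = 0.018 kg/kg → 0.018 × 19800 / 9.8 = 36.37 mm
Layer 81–40 kPa: Δp = 410 hPa = 41000 Pa, q̄ = 0.0039 kg/kg → 0.0039 × 41000 / 9.8 = 16.32 mm
PW = 36.37 + 16.32 = 52.69 ≈ 52.7 mm.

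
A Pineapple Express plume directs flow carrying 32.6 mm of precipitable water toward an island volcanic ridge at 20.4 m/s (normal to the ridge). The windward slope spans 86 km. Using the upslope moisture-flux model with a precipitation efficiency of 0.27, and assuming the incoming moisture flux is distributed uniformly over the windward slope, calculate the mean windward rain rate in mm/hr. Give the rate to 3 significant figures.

R ≈ 7.52 mm/hr

Incoming column moisture flux per unit ridge length: F = V × PW = 20.4 × 32.6 = 665.04 mm·m/s.
Spread over the 86 km slope with efficiency ε = 0.27: R = ε·F/W = 0.27 × 665.04 / 86000 m = 2.088e-03 mm/s.
R = 2.088e-03 × 3600 = 7.52 mm/hr.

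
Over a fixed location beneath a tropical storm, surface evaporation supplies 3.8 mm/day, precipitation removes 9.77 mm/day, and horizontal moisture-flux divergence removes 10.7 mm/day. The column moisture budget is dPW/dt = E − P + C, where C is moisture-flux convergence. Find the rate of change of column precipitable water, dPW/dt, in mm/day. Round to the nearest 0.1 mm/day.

dPW/dt ≈ -16.7 mm/day

dPW/dt = E − P + C = 3.8 − 9.77 + (-10.7) = -16.7 mm/day.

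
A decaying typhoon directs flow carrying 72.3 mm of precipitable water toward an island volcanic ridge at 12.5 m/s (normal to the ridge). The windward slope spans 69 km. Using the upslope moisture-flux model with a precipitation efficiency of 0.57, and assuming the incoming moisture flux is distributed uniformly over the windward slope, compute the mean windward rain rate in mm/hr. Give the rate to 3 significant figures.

R ≈ 26.9 mm/hr

Incoming column moisture flux per unit ridge length: F = V × PW = 12.5 × 72.3 = 903.75 mm·m/s.
Spread over the 69 km slope with efficiency ε = 0.57: R = ε·F/W = 0.57 × 903.75 / 69000 m = 7.466e-03 mm/s.
R = 7.466e-03 × 3600 = 26.9 mm/hr.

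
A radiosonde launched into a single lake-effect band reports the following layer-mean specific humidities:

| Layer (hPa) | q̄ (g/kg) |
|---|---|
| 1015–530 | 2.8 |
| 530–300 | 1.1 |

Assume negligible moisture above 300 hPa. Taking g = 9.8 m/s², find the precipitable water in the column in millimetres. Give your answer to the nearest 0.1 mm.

Precipitable water is the column-integrated vapour mass per unit area: PW = (1/g) Σ q̄ Δp, with q in kg/kg and Δp in Pa (1 kg/m² of water = 1 mm).
Layer 1015–530 hPa: Δp = 485 hPa = 48500 Pa, q̄ = 0.0028 kg/kg → 0.0028 × 48500 / 9.8 = 13.86 mm
Layer 530–300 hPa: Δp = 230 hPa = 23000 Pa, q̄ = 0.0011 kg/kg → 0.0011 × 23000 / 9.8 = 2.58 mm
PW = 13.86 + 2.58 = 16.44 ≈ 16.4 mm.

PW ≈ 16.4 mm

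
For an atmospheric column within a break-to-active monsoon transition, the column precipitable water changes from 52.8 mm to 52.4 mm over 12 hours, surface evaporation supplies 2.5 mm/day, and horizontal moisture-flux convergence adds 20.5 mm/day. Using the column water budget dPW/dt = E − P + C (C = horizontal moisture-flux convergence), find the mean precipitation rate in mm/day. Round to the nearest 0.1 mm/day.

P ≈ 23.8 mm/day

dPW/dt = (52.4 − 52.8) mm / (12/24 day) = -0.800 mm/day.
P = E + C − dPW/dt = 2.5 + (20.5) − (-0.800) = 23.8 mm/day.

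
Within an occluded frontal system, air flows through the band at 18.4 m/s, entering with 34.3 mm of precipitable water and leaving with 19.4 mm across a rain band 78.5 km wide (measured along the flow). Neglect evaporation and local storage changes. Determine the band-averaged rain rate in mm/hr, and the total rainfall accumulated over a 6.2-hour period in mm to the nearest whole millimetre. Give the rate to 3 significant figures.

Column moisture flux per unit crosswind length is F = V × PW.
Inflow: F_in = 18.4 × 34.3 = 631.12 mm·m/s
Outflow: F_out = 18.4 × 19.4 = 356.96 mm·m/s
Steady-state rate R = (F_in − F_out)/L = (631.12 − 356.96) / 78500 m = 3.492e-03 mm/s.
R = 3.492e-03 × 3600 = 12.6 mm/hr.
Over 6.2 h: total = 12.6 × 6.2 = 78.12 ≈ 78 mm.

R ≈ 12.6 mm/hr; total ≈ 78 mm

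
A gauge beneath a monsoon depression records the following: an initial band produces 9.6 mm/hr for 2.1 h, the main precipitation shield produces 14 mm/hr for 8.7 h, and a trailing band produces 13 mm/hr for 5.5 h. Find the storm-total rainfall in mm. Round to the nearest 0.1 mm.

Total = Σ Rᵢ Δtᵢ = 9.6 × 2.1 + 14 × 8.7 + 13 × 5.5
      = 20.16 + 121.8 + 71.5 = 213.5 mm.

total ≈ 213.5 mm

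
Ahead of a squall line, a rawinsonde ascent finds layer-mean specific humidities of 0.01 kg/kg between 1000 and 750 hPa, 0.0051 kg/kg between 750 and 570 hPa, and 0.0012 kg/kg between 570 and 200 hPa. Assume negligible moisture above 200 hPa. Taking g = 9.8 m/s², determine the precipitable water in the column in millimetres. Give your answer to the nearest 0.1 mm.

Precipitable water is the column-integrated vapour mass per unit area: PW = (1/g) Σ q̄ Δp, with q in kg/kg and Δp in Pa (1 kg/m² of water = 1 mm).
Layer 1000–750 hPa: Δp = 250 hPa = 25000 Pa, q̄ = 0.01 kg/kg → 0.01 × 25000 / 9.8 = 25.51 mm
Layer 750–570 hPa: Δp = 180 hPa = 18000 Pa, q̄ = 0.0051 kg/kg → 0.0051 × 18000 / 9.8 = 9.37 mm
Layer 570–200 hPa: Δp = 370 hPa = 37000 Pa, q̄ = 0.0012 kg/kg → 0.0012 × 37000 / 9.8 = 4.53 mm
PW = 25.51 + 9.37 + 4.53 = 39.41 ≈ 39.4 mm.

PW ≈ 39.4 mm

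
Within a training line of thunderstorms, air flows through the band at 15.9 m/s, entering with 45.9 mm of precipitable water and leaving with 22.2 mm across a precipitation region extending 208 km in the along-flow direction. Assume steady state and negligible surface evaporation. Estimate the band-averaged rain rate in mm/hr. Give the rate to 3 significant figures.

Column moisture flux per unit crosswind length is F = V × PW.
Inflow: F_in = 15.9 × 45.9 = 729.81 mm·m/s
Outflow: F_out = 15.9 × 22.2 = 352.98 mm·m/s
Steady-state rate R = (F_in − F_out)/L = (729.81 − 352.98) / 208000 m = 1.812e-03 mm/s.
R = 1.812e-03 × 3600 = 6.52 mm/hr.

R ≈ 6.52 mm/hr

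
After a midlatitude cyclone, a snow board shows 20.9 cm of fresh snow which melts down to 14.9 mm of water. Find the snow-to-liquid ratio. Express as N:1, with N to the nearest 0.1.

Ratio = snow depth / SWE = 209 mm / 14.9 mm = 14.0, i.e. 14.0:1.

ratio ≈ 14.0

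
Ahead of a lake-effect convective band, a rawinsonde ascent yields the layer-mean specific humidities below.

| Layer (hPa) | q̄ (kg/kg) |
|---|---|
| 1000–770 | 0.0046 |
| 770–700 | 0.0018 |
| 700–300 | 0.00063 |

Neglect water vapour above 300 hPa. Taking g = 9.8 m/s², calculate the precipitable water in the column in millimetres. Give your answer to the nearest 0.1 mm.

Precipitable water is the column-integrated vapour mass per unit area: PW = (1/g) Σ q̄ Δp, with q in kg/kg and Δp in Pa (1 kg/m² of water = 1 mm).
Layer 1000–770 hPa: Δp = 230 hPa = 23000 Pa, q̄ = 0.0046 kg/kg → 0.0046 × 23000 / 9.8 = 10.80 mm
Layer 770–700 hPa: Δp = 70 hPa = 7000 Pa, q̄ = 0.0018 kg/kg → 0.0018 × 7000 / 9.8 = 1.29 mm
Layer 700–300 hPa: Δp = 400 hPa = 40000 Pa, q̄ = 0.00063 kg/kg → 0.00063 × 40000 / 9.8 = 2.57 mm
PW = 10.80 + 1.29 + 2.57 = 14.66 ≈ 14.7 mm.

PW ≈ 14.7 mm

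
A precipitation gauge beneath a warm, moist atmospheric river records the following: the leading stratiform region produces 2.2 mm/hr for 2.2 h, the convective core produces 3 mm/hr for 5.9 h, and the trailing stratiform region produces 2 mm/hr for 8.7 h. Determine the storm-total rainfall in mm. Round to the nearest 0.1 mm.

Total = Σ Rᵢ Δtᵢ = 2.2 × 2.2 + 3 × 5.9 + 2 × 8.7
      = 4.84 + 17.7 + 17.4 = 39.9 mm.

total ≈ 39.9 mm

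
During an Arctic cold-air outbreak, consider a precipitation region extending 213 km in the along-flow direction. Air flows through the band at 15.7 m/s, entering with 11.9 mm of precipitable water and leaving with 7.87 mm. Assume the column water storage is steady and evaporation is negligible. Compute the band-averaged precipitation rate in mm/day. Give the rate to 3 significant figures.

R ≈ 25.7 mm/day

Column moisture flux per unit crosswind length is F = V × PW.
Inflow: F_in = 15.7 × 11.9 = 186.83 mm·m/s
Outflow: F_out = 15.7 × 7.87 = 123.559 mm·m/s
Steady-state rate R = (F_in − F_out)/L = (186.83 − 123.559) / 213000 m = 2.970e-04 mm/s.
R = 2.970e-04 × 3600 × 24 = 25.7 mm/day.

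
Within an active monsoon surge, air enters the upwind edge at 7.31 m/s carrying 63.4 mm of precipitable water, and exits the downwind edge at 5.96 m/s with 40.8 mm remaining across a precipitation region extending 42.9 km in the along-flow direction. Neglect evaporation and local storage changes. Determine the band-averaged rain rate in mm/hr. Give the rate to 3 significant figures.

Column moisture flux per unit crosswind length is F = V × PW.
Inflow: F_in = 7.31 × 63.4 = 463.454 mm·m/s
Outflow: F_out = 5.96 × 40.8 = 243.168 mm·m/s
Steady-state rate R = (F_in − F_out)/L = (463.454 − 243.168) / 42900 m = 5.135e-03 mm/s.
R = 5.135e-03 × 3600 = 18.5 mm/hr.

R ≈ 18.5 mm/hr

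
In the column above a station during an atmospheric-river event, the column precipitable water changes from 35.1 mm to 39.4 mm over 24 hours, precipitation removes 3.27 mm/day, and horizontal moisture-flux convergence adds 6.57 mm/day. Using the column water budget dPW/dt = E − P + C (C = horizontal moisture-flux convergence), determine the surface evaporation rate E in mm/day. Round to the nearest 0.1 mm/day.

E ≈ 1.0 mm/day

dPW/dt = (39.4 − 35.1) mm / (24/24 day) = +4.300 mm/day.
E = dPW/dt + P − C = (+4.300) + 3.27 − (6.57) = 1.0 mm/day.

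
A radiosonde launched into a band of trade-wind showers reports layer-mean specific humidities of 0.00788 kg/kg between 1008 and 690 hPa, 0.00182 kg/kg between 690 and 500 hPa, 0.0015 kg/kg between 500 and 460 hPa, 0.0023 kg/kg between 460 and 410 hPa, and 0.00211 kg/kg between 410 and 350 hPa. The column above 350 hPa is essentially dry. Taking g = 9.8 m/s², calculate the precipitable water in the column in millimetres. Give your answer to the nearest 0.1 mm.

PW ≈ 32.2 mm

Precipitable water is the column-integrated vapour mass per unit area: PW = (1/g) Σ q̄ Δp, with q in kg/kg and Δp in Pa (1 kg/m² of water = 1 mm).
Layer 1008–690 hPa: Δp = 318 hPa = 31800 Pa, q̄ = 0.00788 kg/kg → 0.00788 × 31800 / 9.8 = 25.57 mm
Layer 690–500 hPa: Δp = 190 hPa = 19000 Pa, q̄ = 0.00182 kg/kg → 0.00182 × 19000 / 9.8 = 3.53 mm
Layer 500–460 hPa: Δp = 40 hPa = 4000 Pa, q̄ = 0.0015 kg/kg → 0.0015 × 4000 / 9.8 = 0.61 mm
Layer 460–410 hPa: Δp = 50 hPa = 5000 Pa, q̄ = 0.0023 kg/kg → 0.0023 × 5000 / 9.8 = 1.17 mm
Layer 410–350 hPa: Δp = 60 hPa = 6000 Pa, q̄ = 0.00211 kg/kg → 0.00211 × 6000 / 9.8 = 1.29 mm
PW = 25.57 + 3.53 + 0.61 + 1.17 + 1.29 = 32.17 ≈ 32.2 mm.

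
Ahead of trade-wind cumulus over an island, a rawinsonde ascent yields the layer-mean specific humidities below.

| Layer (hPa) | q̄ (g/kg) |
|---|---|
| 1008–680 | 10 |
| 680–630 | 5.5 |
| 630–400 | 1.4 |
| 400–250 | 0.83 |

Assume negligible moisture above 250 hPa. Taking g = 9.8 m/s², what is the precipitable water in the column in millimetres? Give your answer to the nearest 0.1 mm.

PW ≈ 40.8 mm

Precipitable water is the column-integrated vapour mass per unit area: PW = (1/g) Σ q̄ Δp, with q in kg/kg and Δp in Pa (1 kg/m² of water = 1 mm).
Layer 1008–680 hPa: Δp = 328 hPa = 32800 Pa, q̄ = 0.01 kg/kg → 0.01 × 32800 / 9.8 = 33.47 mm
Layer 680–630 hPa: Δp = 50 hPa = 5000 Pa, q̄ = 0.0055 kg/kg → 0.0055 × 5000 / 9.8 = 2.81 mm
Layer 630–400 hPa: Δp = 230 hPa = 23000 Pa, q̄ = 0.0014 kg/kg → 0.0014 × 23000 / 9.8 = 3.29 mm
Layer 400–250 hPa: Δp = 150 hPa = 15000 Pa, q̄ = 0.00083 kg/kg → 0.00083 × 15000 / 9.8 = 1.27 mm
PW = 33.47 + 2.81 + 3.29 + 1.27 = 40.84 ≈ 40.8 mm.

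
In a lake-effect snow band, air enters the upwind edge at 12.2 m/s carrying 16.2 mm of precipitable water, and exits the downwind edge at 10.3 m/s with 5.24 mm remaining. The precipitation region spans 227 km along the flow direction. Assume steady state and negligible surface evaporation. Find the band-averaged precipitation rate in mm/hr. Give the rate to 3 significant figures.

Column moisture flux per unit crosswind length is F = V × PW.
Inflow: F_in = 12.2 × 16.2 = 197.64 mm·m/s
Outflow: F_out = 10.3 × 5.24 = 53.972 mm·m/s
Steady-state rate R = (F_in − F_out)/L = (197.64 − 53.972) / 227000 m = 6.329e-04 mm/s.
R = 6.329e-04 × 3600 = 2.28 mm/hr.

R ≈ 2.28 mm/hr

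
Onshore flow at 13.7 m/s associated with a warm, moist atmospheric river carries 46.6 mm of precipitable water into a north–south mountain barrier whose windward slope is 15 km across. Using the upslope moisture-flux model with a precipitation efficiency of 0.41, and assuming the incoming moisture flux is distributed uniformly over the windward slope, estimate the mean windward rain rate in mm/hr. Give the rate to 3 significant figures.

R ≈ 62.8 mm/hr

Incoming column moisture flux per unit ridge length: F = V × PW = 13.7 × 46.6 = 638.42 mm·m/s.
Spread over the 15 km slope with efficiency ε = 0.41: R = ε·F/W = 0.41 × 638.42 / 15000 m = 1.745e-02 mm/s.
R = 1.745e-02 × 3600 = 62.8 mm/hr.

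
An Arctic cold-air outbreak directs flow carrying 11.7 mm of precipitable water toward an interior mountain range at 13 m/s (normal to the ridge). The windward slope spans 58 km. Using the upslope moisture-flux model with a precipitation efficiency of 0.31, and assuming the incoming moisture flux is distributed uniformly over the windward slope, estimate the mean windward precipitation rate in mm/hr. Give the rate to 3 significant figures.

R ≈ 2.93 mm/hr

Incoming column moisture flux per unit ridge length: F = V × PW = 13 × 11.7 = 152.1 mm·m/s.
Spread over the 58 km slope with efficiency ε = 0.31: R = ε·F/W = 0.31 × 152.1 / 58000 m = 8.129e-04 mm/s.
R = 8.129e-04 × 3600 = 2.93 mm/hr.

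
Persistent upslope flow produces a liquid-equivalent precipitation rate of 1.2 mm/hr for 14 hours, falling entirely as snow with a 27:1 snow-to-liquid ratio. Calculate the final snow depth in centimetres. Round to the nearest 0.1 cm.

snow depth ≈ 45.4 cm

Liquid-equivalent depth = 1.2 × 14 = 16.8 mm.
Snow depth = 16.8 mm × 27 = 453.6 mm = 45.4 cm.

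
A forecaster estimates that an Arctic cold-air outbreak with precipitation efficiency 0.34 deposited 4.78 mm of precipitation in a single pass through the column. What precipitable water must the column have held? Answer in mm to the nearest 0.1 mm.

PW = precipitation / ε = 4.78 / 0.34 = 14.1 mm.

PW ≈ 14.1 mm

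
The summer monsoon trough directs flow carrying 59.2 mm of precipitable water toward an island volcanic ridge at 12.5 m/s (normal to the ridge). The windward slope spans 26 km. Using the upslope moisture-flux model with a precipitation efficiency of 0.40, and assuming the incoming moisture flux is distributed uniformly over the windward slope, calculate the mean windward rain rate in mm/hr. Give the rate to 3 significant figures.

R ≈ 41.0 mm/hr

Incoming column moisture flux per unit ridge length: F = V × PW = 12.5 × 59.2 = 740 mm·m/s.
Spread over the 26 km slope with efficiency ε = 0.40: R = ε·F/W = 0.40 × 740 / 26000 m = 1.138e-02 mm/s.
R = 1.138e-02 × 3600 = 41.0 mm/hr.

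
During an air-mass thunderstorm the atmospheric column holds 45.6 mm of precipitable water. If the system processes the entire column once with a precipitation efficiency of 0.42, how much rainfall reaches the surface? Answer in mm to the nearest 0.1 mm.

rainfall ≈ 19.2 mm

Rainfall = ε × PW = 0.42 × 45.6 = 19.2 mm.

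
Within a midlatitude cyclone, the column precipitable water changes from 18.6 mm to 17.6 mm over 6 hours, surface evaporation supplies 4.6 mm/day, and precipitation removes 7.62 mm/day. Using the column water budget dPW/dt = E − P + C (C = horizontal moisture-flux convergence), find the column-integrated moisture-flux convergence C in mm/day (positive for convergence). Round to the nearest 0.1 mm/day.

C ≈ -1.0 mm/day

dPW/dt = (17.6 − 18.6) mm / (6/24 day) = -4.000 mm/day.
C = dPW/dt − E + P = (-4.000) − 4.6 + 7.62 = -1.0 mm/day.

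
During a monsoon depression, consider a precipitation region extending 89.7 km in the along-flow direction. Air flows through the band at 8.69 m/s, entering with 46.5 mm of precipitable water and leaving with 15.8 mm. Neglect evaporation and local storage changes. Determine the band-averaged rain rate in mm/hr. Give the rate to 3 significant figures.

Column moisture flux per unit crosswind length is F = V × PW.
Inflow: F_in = 8.69 × 46.5 = 404.085 mm·m/s
Outflow: F_out = 8.69 × 15.8 = 137.302 mm·m/s
Steady-state rate R = (F_in − F_out)/L = (404.085 − 137.302) / 89700 m = 2.974e-03 mm/s.
R = 2.974e-03 × 3600 = 10.7 mm/hr.

R ≈ 10.7 mm/hr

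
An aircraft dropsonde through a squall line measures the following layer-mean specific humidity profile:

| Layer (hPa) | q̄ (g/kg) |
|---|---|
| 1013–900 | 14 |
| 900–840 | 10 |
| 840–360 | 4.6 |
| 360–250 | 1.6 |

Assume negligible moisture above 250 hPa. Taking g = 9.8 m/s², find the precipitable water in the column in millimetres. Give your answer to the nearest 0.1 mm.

PW ≈ 46.6 mm

Precipitable water is the column-integrated vapour mass per unit area: PW = (1/g) Σ q̄ Δp, with q in kg/kg and Δp in Pa (1 kg/m² of water = 1 mm).
Layer 1013–900 hPa: Δp = 113 hPa = 11300 Pa, q̄ = 0.014 kg/kg → 0.014 × 11300 / 9.8 = 16.14 mm
Layer 900–840 hPa: Δp = 60 hPa = 6000 Pa, q̄ = 0.01 kg/kg → 0.01 × 6000 / 9.8 = 6.12 mm
Layer 840–360 hPa: Δp = 480 hPa = 48000 Pa, q̄ = 0.0046 kg/kg → 0.0046 × 48000 / 9.8 = 22.53 mm
Layer 360–250 hPa: Δp = 110 hPa = 11000 Pa, q̄ = 0.0016 kg/kg → 0.0016 × 11000 / 9.8 = 1.80 mm
PW = 16.14 + 6.12 + 22.53 + 1.80 = 46.59 ≈ 46.6 mm.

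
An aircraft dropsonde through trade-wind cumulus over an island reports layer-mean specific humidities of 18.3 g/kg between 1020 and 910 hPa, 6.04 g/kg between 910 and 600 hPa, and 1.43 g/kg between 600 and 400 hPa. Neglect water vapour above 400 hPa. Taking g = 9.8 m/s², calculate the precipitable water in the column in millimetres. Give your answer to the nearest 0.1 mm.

PW ≈ 42.6 mm

Precipitable water is the column-integrated vapour mass per unit area: PW = (1/g) Σ q̄ Δp, with q in kg/kg and Δp in Pa (1 kg/m² of water = 1 mm).
Layer 1020–910 hPa: Δp = 110 hPa = 11000 Pa, q̄ = 0.0183 kg/kg → 0.0183 × 11000 / 9.8 = 20.54 mm
Layer 910–600 hPa: Δp = 310 hPa = 31000 Pa, q̄ = 0.00604 kg/kg → 0.00604 × 31000 / 9.8 = 19.11 mm
Layer 600–400 hPa: Δp = 200 hPa = 20000 Pa, q̄ = 0.00143 kg/kg → 0.00143 × 20000 / 9.8 = 2.92 mm
PW = 20.54 + 19.11 + 2.92 = 42.57 ≈ 42.6 mm.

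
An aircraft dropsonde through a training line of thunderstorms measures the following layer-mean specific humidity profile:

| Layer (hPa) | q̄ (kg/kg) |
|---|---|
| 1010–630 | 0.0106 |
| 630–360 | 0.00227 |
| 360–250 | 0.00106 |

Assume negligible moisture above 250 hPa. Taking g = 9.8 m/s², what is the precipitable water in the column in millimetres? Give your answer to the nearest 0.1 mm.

PW ≈ 48.5 mm

Precipitable water is the column-integrated vapour mass per unit area: PW = (1/g) Σ q̄ Δp, with q in kg/kg and Δp in Pa (1 kg/m² of water = 1 mm).
Layer 1010–630 hPa: Δp = 380 hPa = 38000 Pa, q̄ = 0.0106 kg/kg → 0.0106 × 38000 / 9.8 = 41.10 mm
Layer 630–360 hPa: Δp = 270 hPa = 27000 Pa, q̄ = 0.00227 kg/kg → 0.00227 × 27000 / 9.8 = 6.25 mm
Layer 360–250 hPa: Δp = 110 hPa = 11000 Pa, q̄ = 0.00106 kg/kg → 0.00106 × 11000 / 9.8 = 1.19 mm
PW = 41.10 + 6.25 + 1.19 = 48.54 ≈ 48.5 mm.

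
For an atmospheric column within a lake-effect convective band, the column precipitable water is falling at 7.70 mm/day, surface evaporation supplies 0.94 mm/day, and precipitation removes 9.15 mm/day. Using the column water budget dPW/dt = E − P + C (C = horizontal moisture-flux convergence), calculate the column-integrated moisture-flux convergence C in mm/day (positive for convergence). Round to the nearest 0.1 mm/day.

C ≈ 0.5 mm/day

dPW/dt = -7.70 mm/day.
C = dPW/dt − E + P = (-7.70) − 0.94 + 9.15 = 0.5 mm/day.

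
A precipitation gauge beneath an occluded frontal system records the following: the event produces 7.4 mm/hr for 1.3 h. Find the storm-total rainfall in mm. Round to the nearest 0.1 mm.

Total = Σ Rᵢ Δtᵢ = 7.4 × 1.3
      = 9.62 = 9.6 mm.

total ≈ 9.6 mm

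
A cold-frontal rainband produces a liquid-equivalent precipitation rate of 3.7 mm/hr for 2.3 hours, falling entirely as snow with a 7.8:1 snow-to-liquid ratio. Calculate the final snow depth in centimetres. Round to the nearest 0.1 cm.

Liquid-equivalent depth = 3.7 × 2.3 = 8.51 mm.
Snow depth = 8.51 mm × 7.8 = 66.378 mm = 6.6 cm.

snow depth ≈ 6.6 cm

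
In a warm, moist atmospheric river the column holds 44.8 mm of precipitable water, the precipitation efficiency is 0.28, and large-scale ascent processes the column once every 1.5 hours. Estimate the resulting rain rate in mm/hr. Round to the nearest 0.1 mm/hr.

Each overturning extracts ε × PW = 0.28 × 44.8 = 12.544 mm.
Rate = ε·PW / τ = 12.544 / 1.5 h = 8.4 mm/hr.

R ≈ 8.4 mm/hr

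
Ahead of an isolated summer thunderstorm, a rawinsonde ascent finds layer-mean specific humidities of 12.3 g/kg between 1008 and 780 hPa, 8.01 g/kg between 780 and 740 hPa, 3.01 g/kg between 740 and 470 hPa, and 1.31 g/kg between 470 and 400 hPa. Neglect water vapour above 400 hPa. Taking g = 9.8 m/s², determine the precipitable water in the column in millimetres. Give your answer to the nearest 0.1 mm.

Precipitable water is the column-integrated vapour mass per unit area: PW = (1/g) Σ q̄ Δp, with q in kg/kg and Δp in Pa (1 kg/m² of water = 1 mm).
Layer 1008–780 hPa: Δp = 228 hPa = 22800 Pa, q̄ = 0.0123 kg/kg → 0.0123 × 22800 / 9.8 = 28.62 mm
Layer 780–740 hPa: Δp = 40 hPa = 4000 Pa, q̄ = 0.00801 kg/kg → 0.00801 × 4000 / 9.8 = 3.27 mm
Layer 740–470 hPa: Δp = 270 hPa = 27000 Pa, q̄ = 0.00301 kg/kg → 0.00301 × 27000 / 9.8 = 8.29 mm
Layer 470–400 hPa: Δp = 70 hPa = 7000 Pa, q̄ = 0.00131 kg/kg → 0.00131 × 7000 / 9.8 = 0.94 mm
PW = 28.62 + 3.27 + 8.29 + 0.94 = 41.12 ≈ 41.1 mm.

PW ≈ 41.1 mm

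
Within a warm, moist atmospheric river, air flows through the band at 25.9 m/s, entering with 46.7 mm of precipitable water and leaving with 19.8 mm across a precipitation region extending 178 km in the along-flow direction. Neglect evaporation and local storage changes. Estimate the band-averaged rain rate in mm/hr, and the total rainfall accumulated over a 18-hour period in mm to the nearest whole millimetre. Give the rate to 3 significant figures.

Column moisture flux per unit crosswind length is F = V × PW.
Inflow: F_in = 25.9 × 46.7 = 1209.53 mm·m/s
Outflow: F_out = 25.9 × 19.8 = 512.82 mm·m/s
Steady-state rate R = (F_in − F_out)/L = (1209.53 − 512.82) / 178000 m = 3.914e-03 mm/s.
R = 3.914e-03 × 3600 = 14.1 mm/hr.
Over 18 h: total = 14.1 × 18 = 253.8 ≈ 254 mm.

R ≈ 14.1 mm/hr; total ≈ 254 mm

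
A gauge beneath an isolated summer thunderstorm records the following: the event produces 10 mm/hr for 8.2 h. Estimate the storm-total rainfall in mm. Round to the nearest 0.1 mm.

Total = Σ Rᵢ Δtᵢ = 10 × 8.2
      = 82 = 82.0 mm.

total ≈ 82.0 mm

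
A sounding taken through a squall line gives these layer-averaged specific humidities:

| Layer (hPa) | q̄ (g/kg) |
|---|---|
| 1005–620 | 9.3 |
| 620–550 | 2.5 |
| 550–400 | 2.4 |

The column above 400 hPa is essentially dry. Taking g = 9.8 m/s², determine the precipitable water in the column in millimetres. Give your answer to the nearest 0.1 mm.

Precipitable water is the column-integrated vapour mass per unit area: PW = (1/g) Σ q̄ Δp, with q in kg/kg and Δp in Pa (1 kg/m² of water = 1 mm).
Layer 1005–620 hPa: Δp = 385 hPa = 38500 Pa, q̄ = 0.0093 kg/kg → 0.0093 × 38500 / 9.8 = 36.54 mm
Layer 620–550 hPa: Δp = 70 hPa = 7000 Pa, q̄ = 0.0025 kg/kg → 0.0025 × 7000 / 9.8 = 1.79 mm
Layer 550–400 hPa: Δp = 150 hPa = 15000 Pa, q̄ = 0.0024 kg/kg → 0.0024 × 15000 / 9.8 = 3.67 mm
PW = 36.54 + 1.79 + 3.67 = 42.00 ≈ 42.0 mm.

PW ≈ 42.0 mm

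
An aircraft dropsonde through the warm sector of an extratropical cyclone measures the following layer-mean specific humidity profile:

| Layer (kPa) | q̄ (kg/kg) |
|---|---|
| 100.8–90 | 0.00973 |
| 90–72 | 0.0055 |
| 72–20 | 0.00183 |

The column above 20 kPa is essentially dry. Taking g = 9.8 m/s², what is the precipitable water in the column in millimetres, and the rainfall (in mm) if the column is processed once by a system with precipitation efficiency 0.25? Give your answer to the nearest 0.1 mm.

PW ≈ 30.5 mm; rainfall ≈ 7.6 mm

Precipitable water is the column-integrated vapour mass per unit area: PW = (1/g) Σ q̄ Δp, with q in kg/kg and Δp in Pa (1 kg/m² of water = 1 mm).
Layer 100.8–90 kPa: Δp = 108 hPa = 10800 Pa, q̄ = 0.00973 kg/kg → 0.00973 × 10800 / 9.8 = 10.72 mm
Layer 90–72 kPa: Δp = 180 hPa = 18000 Pa, q̄ = 0.0055 kg/kg → 0.0055 × 18000 / 9.8 = 10.10 mm
Layer 72–20 kPa: Δp = 520 hPa = 52000 Pa, q̄ = 0.00183 kg/kg → 0.00183 × 52000 / 9.8 = 9.71 mm
PW = 10.72 + 10.10 + 9.71 = 30.53 ≈ 30.5 mm.
Rainfall = ε × PW = 0.25 × 30.5 = 7.6 mm.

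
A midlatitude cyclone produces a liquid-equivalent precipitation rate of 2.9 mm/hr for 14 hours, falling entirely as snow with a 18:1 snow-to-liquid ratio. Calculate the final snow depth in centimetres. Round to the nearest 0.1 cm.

snow depth ≈ 73.1 cm

Liquid-equivalent depth = 2.9 × 14 = 40.6 mm.
Snow depth = 40.6 mm × 18 = 730.8 mm = 73.1 cm.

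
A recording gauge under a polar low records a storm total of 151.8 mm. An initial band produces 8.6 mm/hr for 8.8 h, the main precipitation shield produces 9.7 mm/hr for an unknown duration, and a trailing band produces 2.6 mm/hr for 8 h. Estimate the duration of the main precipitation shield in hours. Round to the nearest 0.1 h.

Known phases: 8.6 × 8.8 + 2.6 × 8 = 75.68 + 20.8 = 96.48 mm.
Remaining depth = 151.8 − 96.48 = 55.32 mm.
Duration = 55.32 / 9.7 = 5.7 h.

duration ≈ 5.7 h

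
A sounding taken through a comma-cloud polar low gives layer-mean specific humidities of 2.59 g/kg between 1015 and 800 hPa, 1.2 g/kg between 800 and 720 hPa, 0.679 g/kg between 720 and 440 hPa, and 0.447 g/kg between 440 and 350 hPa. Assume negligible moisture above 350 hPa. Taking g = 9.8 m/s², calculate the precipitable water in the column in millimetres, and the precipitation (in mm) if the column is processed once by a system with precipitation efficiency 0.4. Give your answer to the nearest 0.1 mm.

PW ≈ 9.0 mm; precipitation ≈ 3.6 mm

Precipitable water is the column-integrated vapour mass per unit area: PW = (1/g) Σ q̄ Δp, with q in kg/kg and Δp in Pa (1 kg/m² of water = 1 mm).
Layer 1015–800 hPa: Δp = 215 hPa = 21500 Pa, q̄ = 0.00259 kg/kg → 0.00259 × 21500 / 9.8 = 5.68 mm
Layer 800–720 hPa: Δp = 80 hPa = 8000 Pa, q̄ = 0.0012 kg/kg → 0.0012 × 8000 / 9.8 = 0.98 mm
Layer 720–440 hPa: Δp = 280 hPa = 28000 Pa, q̄ = 0.000679 kg/kg → 0.000679 × 28000 / 9.8 = 1.94 mm
Layer 440–350 hPa: Δp = 90 hPa = 9000 Pa, q̄ = 0.000447 kg/kg → 0.000447 × 9000 / 9.8 = 0.41 mm
PW = 5.68 + 0.98 + 1.94 + 0.41 = 9.01 ≈ 9.0 mm.
Precipitation = ε × PW = 0.4 × 9.0 = 3.6 mm.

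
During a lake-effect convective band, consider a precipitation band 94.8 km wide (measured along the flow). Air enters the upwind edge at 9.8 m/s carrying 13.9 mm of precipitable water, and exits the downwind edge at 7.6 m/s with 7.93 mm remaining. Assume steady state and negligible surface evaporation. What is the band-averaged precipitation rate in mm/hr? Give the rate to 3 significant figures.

Column moisture flux per unit crosswind length is F = V × PW.
Inflow: F_in = 9.8 × 13.9 = 136.22 mm·m/s
Outflow: F_out = 7.6 × 7.93 = 60.268 mm·m/s
Steady-state rate R = (F_in − F_out)/L = (136.22 − 60.268) / 94800 m = 8.012e-04 mm/s.
R = 8.012e-04 × 3600 = 2.88 mm/hr.

R ≈ 2.88 mm/hr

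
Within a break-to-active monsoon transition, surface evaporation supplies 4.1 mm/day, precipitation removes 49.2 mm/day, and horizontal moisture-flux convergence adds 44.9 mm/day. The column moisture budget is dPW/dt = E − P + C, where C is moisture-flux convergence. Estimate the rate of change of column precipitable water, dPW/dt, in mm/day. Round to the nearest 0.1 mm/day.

dPW/dt = E − P + C = 4.1 − 49.2 + (44.9) = -0.2 mm/day.

dPW/dt ≈ -0.2 mm/day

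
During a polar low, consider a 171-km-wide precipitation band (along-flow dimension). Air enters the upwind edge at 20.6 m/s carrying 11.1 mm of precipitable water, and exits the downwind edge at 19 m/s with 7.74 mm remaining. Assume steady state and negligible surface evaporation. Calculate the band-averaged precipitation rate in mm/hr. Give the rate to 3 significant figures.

Column moisture flux per unit crosswind length is F = V × PW.
Inflow: F_in = 20.6 × 11.1 = 228.66 mm·m/s
Outflow: F_out = 19 × 7.74 = 147.06 mm·m/s
Steady-state rate R = (F_in − F_out)/L = (228.66 − 147.06) / 171000 m = 4.772e-04 mm/s.
R = 4.772e-04 × 3600 = 1.72 mm/hr.

R ≈ 1.72 mm/hr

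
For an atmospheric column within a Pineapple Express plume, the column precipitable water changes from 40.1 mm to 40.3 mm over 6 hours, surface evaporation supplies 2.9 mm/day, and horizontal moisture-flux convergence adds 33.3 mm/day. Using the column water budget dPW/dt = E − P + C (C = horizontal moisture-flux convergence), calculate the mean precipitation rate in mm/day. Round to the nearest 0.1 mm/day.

dPW/dt = (40.3 − 40.1) mm / (6/24 day) = +0.800 mm/day.
P = E + C − dPW/dt = 2.9 + (33.3) − (+0.800) = 35.4 mm/day.

P ≈ 35.4 mm/day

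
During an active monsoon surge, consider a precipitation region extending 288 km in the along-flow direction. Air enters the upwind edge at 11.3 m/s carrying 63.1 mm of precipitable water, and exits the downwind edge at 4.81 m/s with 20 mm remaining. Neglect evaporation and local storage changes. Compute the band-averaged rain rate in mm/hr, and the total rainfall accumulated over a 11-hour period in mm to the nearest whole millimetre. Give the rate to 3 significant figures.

R ≈ 7.71 mm/hr; total ≈ 85 mm

Column moisture flux per unit crosswind length is F = V × PW.
Inflow: F_in = 11.3 × 63.1 = 713.03 mm·m/s
Outflow: F_out = 4.81 × 20 = 96.2 mm·m/s
Steady-state rate R = (F_in − F_out)/L = (713.03 − 96.2) / 288000 m = 2.142e-03 mm/s.
R = 2.142e-03 × 3600 = 7.71 mm/hr.
Over 11 h: total = 7.71 × 11 = 84.81 ≈ 85 mm.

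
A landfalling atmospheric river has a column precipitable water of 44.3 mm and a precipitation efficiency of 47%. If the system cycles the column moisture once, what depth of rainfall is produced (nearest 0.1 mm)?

rainfall ≈ 20.8 mm

Rainfall = ε × PW = 0.47 × 44.3 = 20.8 mm.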